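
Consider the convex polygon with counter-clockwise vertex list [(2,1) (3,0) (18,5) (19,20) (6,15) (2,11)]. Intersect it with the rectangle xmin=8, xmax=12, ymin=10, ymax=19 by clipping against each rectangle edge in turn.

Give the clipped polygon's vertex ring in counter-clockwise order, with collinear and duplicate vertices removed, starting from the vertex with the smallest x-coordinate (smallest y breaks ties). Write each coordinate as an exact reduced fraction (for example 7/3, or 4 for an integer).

Clipped polygon: [(8,10) (12,10) (12,225/13) (8,205/13)]

1. After x ≥ 8: [(8,5/3) (18,5) (19,20) (8,205/13)]
2. After x ≤ 12: [(8,5/3) (12,3) (12,225/13) (8,205/13)]
3. After y ≥ 10: [(8,10) (12,10) (12,225/13) (8,205/13)]
4. After y ≤ 19: [(8,10) (12,10) (12,225/13) (8,205/13)]
5. Canonical ring: [(8,10) (12,10) (12,225/13) (8,205/13)]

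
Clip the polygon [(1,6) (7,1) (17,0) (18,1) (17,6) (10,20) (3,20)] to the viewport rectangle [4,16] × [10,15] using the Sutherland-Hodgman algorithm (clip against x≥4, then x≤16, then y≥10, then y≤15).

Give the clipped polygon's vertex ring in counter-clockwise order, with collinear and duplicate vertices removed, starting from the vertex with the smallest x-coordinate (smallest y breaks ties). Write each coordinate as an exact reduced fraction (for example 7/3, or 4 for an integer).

1. After x ≥ 4: [(4,7/2) (7,1) (17,0) (18,1) (17,6) (10,20) (4,20)]
2. After x ≤ 16: [(4,7/2) (7,1) (16,1/10) (16,8) (10,20) (4,20)]
3. After y ≥ 10: [(4,10) (15,10) (10,20) (4,20)]
4. After y ≤ 15: [(4,15) (4,10) (15,10) (25/2,15)]
5. Canonical ring: [(4,10) (15,10) (25/2,15) (4,15)]

Clipped polygon: [(4,10) (15,10) (25/2,15) (4,15)]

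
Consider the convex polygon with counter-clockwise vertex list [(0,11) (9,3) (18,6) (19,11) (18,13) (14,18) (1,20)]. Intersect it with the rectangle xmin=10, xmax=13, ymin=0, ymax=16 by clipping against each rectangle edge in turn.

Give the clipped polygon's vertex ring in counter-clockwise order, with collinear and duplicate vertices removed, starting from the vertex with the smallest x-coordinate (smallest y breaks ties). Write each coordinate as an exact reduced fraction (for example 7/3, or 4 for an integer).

1. After x ≥ 10: [(10,10/3) (18,6) (19,11) (18,13) (14,18) (10,242/13)]
2. After x ≤ 13: [(10,10/3) (13,13/3) (13,236/13) (10,242/13)]
3. After y ≥ 0: [(10,10/3) (13,13/3) (13,236/13) (10,242/13)]
4. After y ≤ 16: [(10,16) (10,10/3) (13,13/3) (13,16)]
5. Canonical ring: [(10,10/3) (13,13/3) (13,16) (10,16)]

Clipped polygon: [(10,10/3) (13,13/3) (13,16) (10,16)]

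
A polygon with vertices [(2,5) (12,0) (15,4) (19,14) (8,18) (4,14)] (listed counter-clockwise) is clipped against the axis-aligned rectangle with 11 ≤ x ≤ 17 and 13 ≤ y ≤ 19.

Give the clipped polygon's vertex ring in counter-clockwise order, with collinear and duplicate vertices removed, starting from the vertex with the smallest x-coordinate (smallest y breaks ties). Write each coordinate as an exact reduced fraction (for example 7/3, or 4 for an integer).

1. After x ≥ 11: [(11,1/2) (12,0) (15,4) (19,14) (11,186/11)]
2. After x ≤ 17: [(11,1/2) (12,0) (15,4) (17,9) (17,162/11) (11,186/11)]
3. After y ≥ 13: [(11,13) (17,13) (17,162/11) (11,186/11)]
4. After y ≤ 19: [(11,13) (17,13) (17,162/11) (11,186/11)]
5. Canonical ring: [(11,13) (17,13) (17,162/11) (11,186/11)]

Clipped polygon: [(11,13) (17,13) (17,162/11) (11,186/11)]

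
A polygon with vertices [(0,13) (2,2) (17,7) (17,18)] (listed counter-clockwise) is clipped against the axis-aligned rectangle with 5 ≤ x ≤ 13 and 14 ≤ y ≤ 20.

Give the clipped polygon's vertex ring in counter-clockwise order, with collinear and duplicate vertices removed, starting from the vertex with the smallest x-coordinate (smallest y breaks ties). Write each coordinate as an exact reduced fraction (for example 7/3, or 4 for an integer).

Clipped polygon: [(5,14) (13,14) (13,286/17) (5,246/17)]

1. After x ≥ 5: [(5,246/17) (5,3) (17,7) (17,18)]
2. After x ≤ 13: [(13,286/17) (5,246/17) (5,3) (13,17/3)]
3. After y ≥ 14: [(13,14) (13,286/17) (5,246/17) (5,14)]
4. After y ≤ 20: [(13,14) (13,286/17) (5,246/17) (5,14)]
5. Canonical ring: [(5,14) (13,14) (13,286/17) (5,246/17)]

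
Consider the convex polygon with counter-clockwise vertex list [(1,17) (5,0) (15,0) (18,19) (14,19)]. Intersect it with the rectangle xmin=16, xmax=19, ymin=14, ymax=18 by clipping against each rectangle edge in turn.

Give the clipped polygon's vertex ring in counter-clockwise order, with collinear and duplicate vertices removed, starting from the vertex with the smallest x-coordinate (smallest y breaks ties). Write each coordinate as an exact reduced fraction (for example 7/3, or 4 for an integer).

1. After x ≥ 16: [(16,19/3) (18,19) (16,19)]
2. After x ≤ 19: [(16,19/3) (18,19) (16,19)]
3. After y ≥ 14: [(16,14) (327/19,14) (18,19) (16,19)]
4. After y ≤ 18: [(16,18) (16,14) (327/19,14) (339/19,18)]
5. Canonical ring: [(16,14) (327/19,14) (339/19,18) (16,18)]

Clipped polygon: [(16,14) (327/19,14) (339/19,18) (16,18)]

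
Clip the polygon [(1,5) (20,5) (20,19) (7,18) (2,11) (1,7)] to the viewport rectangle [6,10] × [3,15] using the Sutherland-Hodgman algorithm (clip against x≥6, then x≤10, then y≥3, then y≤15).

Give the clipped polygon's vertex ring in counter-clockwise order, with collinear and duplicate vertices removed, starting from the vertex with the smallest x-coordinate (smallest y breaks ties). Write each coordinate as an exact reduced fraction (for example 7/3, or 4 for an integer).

1. After x ≥ 6: [(6,5) (20,5) (20,19) (7,18) (6,83/5)]
2. After x ≤ 10: [(6,5) (10,5) (10,237/13) (7,18) (6,83/5)]
3. After y ≥ 3: [(6,5) (10,5) (10,237/13) (7,18) (6,83/5)]
4. After y ≤ 15: [(6,15) (6,5) (10,5) (10,15)]
5. Canonical ring: [(6,5) (10,5) (10,15) (6,15)]

Clipped polygon: [(6,5) (10,5) (10,15) (6,15)]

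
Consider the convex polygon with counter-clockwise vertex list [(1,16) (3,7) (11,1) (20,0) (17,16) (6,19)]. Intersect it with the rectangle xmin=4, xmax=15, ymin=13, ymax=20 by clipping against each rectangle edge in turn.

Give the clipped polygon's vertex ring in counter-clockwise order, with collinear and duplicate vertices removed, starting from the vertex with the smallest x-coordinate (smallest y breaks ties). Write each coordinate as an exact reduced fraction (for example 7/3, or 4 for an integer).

1. After x ≥ 4: [(4,89/5) (4,25/4) (11,1) (20,0) (17,16) (6,19)]
2. After x ≤ 15: [(4,89/5) (4,25/4) (11,1) (15,5/9) (15,182/11) (6,19)]
3. After y ≥ 13: [(4,89/5) (4,13) (15,13) (15,182/11) (6,19)]
4. After y ≤ 20: [(4,89/5) (4,13) (15,13) (15,182/11) (6,19)]
5. Canonical ring: [(4,13) (15,13) (15,182/11) (6,19) (4,89/5)]

Clipped polygon: [(4,13) (15,13) (15,182/11) (6,19) (4,89/5)]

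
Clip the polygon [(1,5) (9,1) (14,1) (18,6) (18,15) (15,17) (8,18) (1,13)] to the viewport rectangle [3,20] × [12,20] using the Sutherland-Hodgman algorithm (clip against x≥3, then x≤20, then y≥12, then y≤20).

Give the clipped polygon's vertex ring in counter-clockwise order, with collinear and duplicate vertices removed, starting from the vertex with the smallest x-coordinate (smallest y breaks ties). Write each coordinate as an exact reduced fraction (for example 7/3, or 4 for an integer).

1. After x ≥ 3: [(3,4) (9,1) (14,1) (18,6) (18,15) (15,17) (8,18) (3,101/7)]
2. After x ≤ 20: [(3,4) (9,1) (14,1) (18,6) (18,15) (15,17) (8,18) (3,101/7)]
3. After y ≥ 12: [(3,12) (18,12) (18,15) (15,17) (8,18) (3,101/7)]
4. After y ≤ 20: [(3,12) (18,12) (18,15) (15,17) (8,18) (3,101/7)]
5. Canonical ring: [(3,12) (18,12) (18,15) (15,17) (8,18) (3,101/7)]

Clipped polygon: [(3,12) (18,12) (18,15) (15,17) (8,18) (3,101/7)]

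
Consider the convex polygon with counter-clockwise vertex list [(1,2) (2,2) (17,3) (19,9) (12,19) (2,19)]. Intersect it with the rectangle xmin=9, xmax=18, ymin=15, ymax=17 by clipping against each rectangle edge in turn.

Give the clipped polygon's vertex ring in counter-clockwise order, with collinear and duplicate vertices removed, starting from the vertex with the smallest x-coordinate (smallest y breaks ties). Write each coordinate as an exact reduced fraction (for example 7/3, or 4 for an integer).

Clipped polygon: [(9,15) (74/5,15) (67/5,17) (9,17)]

1. After x ≥ 9: [(9,37/15) (17,3) (19,9) (12,19) (9,19)]
2. After x ≤ 18: [(9,37/15) (17,3) (18,6) (18,73/7) (12,19) (9,19)]
3. After y ≥ 15: [(9,15) (74/5,15) (12,19) (9,19)]
4. After y ≤ 17: [(9,17) (9,15) (74/5,15) (67/5,17)]
5. Canonical ring: [(9,15) (74/5,15) (67/5,17) (9,17)]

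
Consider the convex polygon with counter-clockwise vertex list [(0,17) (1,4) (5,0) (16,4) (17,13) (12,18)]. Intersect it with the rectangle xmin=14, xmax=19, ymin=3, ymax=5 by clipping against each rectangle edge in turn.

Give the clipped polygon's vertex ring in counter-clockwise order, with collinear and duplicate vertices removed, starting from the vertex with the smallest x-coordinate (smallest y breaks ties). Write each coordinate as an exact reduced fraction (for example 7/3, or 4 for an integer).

Clipped polygon: [(14,36/11) (16,4) (145/9,5) (14,5)]

1. After x ≥ 14: [(14,36/11) (16,4) (17,13) (14,16)]
2. After x ≤ 19: [(14,36/11) (16,4) (17,13) (14,16)]
3. After y ≥ 3: [(14,36/11) (16,4) (17,13) (14,16)]
4. After y ≤ 5: [(14,5) (14,36/11) (16,4) (145/9,5)]
5. Canonical ring: [(14,36/11) (16,4) (145/9,5) (14,5)]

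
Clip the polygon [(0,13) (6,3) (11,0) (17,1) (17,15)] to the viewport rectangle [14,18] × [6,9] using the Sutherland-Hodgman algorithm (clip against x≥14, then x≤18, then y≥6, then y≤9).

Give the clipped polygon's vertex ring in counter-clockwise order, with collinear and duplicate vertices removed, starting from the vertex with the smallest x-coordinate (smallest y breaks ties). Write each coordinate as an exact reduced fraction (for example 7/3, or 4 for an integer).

1. After x ≥ 14: [(14,249/17) (14,1/2) (17,1) (17,15)]
2. After x ≤ 18: [(14,249/17) (14,1/2) (17,1) (17,15)]
3. After y ≥ 6: [(14,249/17) (14,6) (17,6) (17,15)]
4. After y ≤ 9: [(14,9) (14,6) (17,6) (17,9)]
5. Canonical ring: [(14,6) (17,6) (17,9) (14,9)]

Clipped polygon: [(14,6) (17,6) (17,9) (14,9)]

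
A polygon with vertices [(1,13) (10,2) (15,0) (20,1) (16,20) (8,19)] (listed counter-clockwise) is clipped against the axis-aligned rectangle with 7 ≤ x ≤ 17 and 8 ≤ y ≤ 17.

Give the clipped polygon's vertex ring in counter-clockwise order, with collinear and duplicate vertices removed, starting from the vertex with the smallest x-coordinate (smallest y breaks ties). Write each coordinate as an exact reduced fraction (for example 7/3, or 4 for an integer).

1. After x ≥ 7: [(7,127/7) (7,17/3) (10,2) (15,0) (20,1) (16,20) (8,19)]
2. After x ≤ 17: [(7,127/7) (7,17/3) (10,2) (15,0) (17,2/5) (17,61/4) (16,20) (8,19)]
3. After y ≥ 8: [(7,127/7) (7,8) (17,8) (17,61/4) (16,20) (8,19)]
4. After y ≤ 17: [(7,17) (7,8) (17,8) (17,61/4) (316/19,17)]
5. Canonical ring: [(7,8) (17,8) (17,61/4) (316/19,17) (7,17)]

Clipped polygon: [(7,8) (17,8) (17,61/4) (316/19,17) (7,17)]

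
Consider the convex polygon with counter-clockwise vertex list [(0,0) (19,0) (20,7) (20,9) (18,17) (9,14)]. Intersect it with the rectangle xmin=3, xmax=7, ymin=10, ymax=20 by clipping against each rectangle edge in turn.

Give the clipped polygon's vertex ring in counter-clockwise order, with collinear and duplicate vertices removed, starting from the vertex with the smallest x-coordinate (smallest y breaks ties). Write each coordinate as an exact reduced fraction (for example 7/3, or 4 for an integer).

Clipped polygon: [(45/7,10) (7,10) (7,98/9)]

1. After x ≥ 3: [(3,14/3) (3,0) (19,0) (20,7) (20,9) (18,17) (9,14)]
2. After x ≤ 7: [(7,98/9) (3,14/3) (3,0) (7,0)]
3. After y ≥ 10: [(7,10) (7,98/9) (45/7,10)]
4. After y ≤ 20: [(7,10) (7,98/9) (45/7,10)]
5. Canonical ring: [(45/7,10) (7,10) (7,98/9)]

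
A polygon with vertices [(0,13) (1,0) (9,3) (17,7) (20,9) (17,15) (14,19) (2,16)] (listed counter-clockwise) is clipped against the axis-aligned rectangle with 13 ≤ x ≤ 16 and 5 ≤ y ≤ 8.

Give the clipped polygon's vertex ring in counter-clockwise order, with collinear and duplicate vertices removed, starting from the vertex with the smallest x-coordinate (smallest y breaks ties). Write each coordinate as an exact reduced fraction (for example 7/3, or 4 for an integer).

Clipped polygon: [(13,5) (16,13/2) (16,8) (13,8)]

1. After x ≥ 13: [(13,5) (17,7) (20,9) (17,15) (14,19) (13,75/4)]
2. After x ≤ 16: [(13,5) (16,13/2) (16,49/3) (14,19) (13,75/4)]
3. After y ≥ 5: [(13,5) (16,13/2) (16,49/3) (14,19) (13,75/4)]
4. After y ≤ 8: [(13,8) (13,5) (16,13/2) (16,8)]
5. Canonical ring: [(13,5) (16,13/2) (16,8) (13,8)]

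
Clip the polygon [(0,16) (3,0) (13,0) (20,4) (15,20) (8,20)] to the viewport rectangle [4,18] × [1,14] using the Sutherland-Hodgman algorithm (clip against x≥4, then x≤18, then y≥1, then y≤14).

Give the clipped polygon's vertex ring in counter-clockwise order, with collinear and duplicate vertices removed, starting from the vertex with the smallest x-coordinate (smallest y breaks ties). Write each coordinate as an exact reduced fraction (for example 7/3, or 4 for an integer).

1. After x ≥ 4: [(4,18) (4,0) (13,0) (20,4) (15,20) (8,20)]
2. After x ≤ 18: [(4,18) (4,0) (13,0) (18,20/7) (18,52/5) (15,20) (8,20)]
3. After y ≥ 1: [(4,18) (4,1) (59/4,1) (18,20/7) (18,52/5) (15,20) (8,20)]
4. After y ≤ 14: [(4,14) (4,1) (59/4,1) (18,20/7) (18,52/5) (135/8,14)]
5. Canonical ring: [(4,1) (59/4,1) (18,20/7) (18,52/5) (135/8,14) (4,14)]

Clipped polygon: [(4,1) (59/4,1) (18,20/7) (18,52/5) (135/8,14) (4,14)]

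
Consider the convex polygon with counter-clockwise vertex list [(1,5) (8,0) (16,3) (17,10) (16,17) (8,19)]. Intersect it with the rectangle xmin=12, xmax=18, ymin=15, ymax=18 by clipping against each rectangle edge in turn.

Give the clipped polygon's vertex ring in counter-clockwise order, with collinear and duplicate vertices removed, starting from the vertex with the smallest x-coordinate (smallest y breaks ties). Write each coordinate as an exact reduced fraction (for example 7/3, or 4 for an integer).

Clipped polygon: [(12,15) (114/7,15) (16,17) (12,18)]

1. After x ≥ 12: [(12,3/2) (16,3) (17,10) (16,17) (12,18)]
2. After x ≤ 18: [(12,3/2) (16,3) (17,10) (16,17) (12,18)]
3. After y ≥ 15: [(12,15) (114/7,15) (16,17) (12,18)]
4. After y ≤ 18: [(12,15) (114/7,15) (16,17) (12,18)]
5. Canonical ring: [(12,15) (114/7,15) (16,17) (12,18)]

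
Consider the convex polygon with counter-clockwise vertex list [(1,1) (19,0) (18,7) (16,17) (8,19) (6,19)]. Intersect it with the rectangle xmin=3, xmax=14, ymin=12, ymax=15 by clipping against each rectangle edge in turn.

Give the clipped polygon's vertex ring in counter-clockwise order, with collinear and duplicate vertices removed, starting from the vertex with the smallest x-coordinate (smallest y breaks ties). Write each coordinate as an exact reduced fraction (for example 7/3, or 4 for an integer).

Clipped polygon: [(73/18,12) (14,12) (14,15) (44/9,15)]

1. After x ≥ 3: [(3,41/5) (3,8/9) (19,0) (18,7) (16,17) (8,19) (6,19)]
2. After x ≤ 14: [(3,41/5) (3,8/9) (14,5/18) (14,35/2) (8,19) (6,19)]
3. After y ≥ 12: [(73/18,12) (14,12) (14,35/2) (8,19) (6,19)]
4. After y ≤ 15: [(44/9,15) (73/18,12) (14,12) (14,15)]
5. Canonical ring: [(73/18,12) (14,12) (14,15) (44/9,15)]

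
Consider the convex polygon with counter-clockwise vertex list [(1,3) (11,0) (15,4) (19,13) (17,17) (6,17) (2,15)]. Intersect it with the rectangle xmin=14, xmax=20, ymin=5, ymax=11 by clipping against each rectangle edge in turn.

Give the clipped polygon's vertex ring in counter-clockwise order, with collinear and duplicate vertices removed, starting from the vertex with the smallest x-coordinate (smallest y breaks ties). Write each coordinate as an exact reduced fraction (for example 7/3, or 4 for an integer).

Clipped polygon: [(14,5) (139/9,5) (163/9,11) (14,11)]

1. After x ≥ 14: [(14,3) (15,4) (19,13) (17,17) (14,17)]
2. After x ≤ 20: [(14,3) (15,4) (19,13) (17,17) (14,17)]
3. After y ≥ 5: [(14,5) (139/9,5) (19,13) (17,17) (14,17)]
4. After y ≤ 11: [(14,11) (14,5) (139/9,5) (163/9,11)]
5. Canonical ring: [(14,5) (139/9,5) (163/9,11) (14,11)]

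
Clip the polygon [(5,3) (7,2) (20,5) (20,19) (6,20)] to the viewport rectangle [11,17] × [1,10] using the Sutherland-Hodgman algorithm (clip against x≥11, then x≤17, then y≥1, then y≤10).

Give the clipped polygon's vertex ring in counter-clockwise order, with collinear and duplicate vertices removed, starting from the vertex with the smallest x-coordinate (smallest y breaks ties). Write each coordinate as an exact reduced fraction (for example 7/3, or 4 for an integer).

1. After x ≥ 11: [(11,38/13) (20,5) (20,19) (11,275/14)]
2. After x ≤ 17: [(11,38/13) (17,56/13) (17,269/14) (11,275/14)]
3. After y ≥ 1: [(11,38/13) (17,56/13) (17,269/14) (11,275/14)]
4. After y ≤ 10: [(11,10) (11,38/13) (17,56/13) (17,10)]
5. Canonical ring: [(11,38/13) (17,56/13) (17,10) (11,10)]

Clipped polygon: [(11,38/13) (17,56/13) (17,10) (11,10)]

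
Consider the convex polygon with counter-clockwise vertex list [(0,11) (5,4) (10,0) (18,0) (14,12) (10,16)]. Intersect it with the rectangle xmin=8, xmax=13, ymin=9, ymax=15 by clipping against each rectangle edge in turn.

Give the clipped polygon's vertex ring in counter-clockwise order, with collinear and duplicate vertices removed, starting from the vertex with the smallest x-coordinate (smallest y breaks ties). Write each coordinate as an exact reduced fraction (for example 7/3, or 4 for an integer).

1. After x ≥ 8: [(8,15) (8,8/5) (10,0) (18,0) (14,12) (10,16)]
2. After x ≤ 13: [(8,15) (8,8/5) (10,0) (13,0) (13,13) (10,16)]
3. After y ≥ 9: [(8,15) (8,9) (13,9) (13,13) (10,16)]
4. After y ≤ 15: [(8,15) (8,15) (8,9) (13,9) (13,13) (11,15)]
5. Canonical ring: [(8,9) (13,9) (13,13) (11,15) (8,15)]

Clipped polygon: [(8,9) (13,9) (13,13) (11,15) (8,15)]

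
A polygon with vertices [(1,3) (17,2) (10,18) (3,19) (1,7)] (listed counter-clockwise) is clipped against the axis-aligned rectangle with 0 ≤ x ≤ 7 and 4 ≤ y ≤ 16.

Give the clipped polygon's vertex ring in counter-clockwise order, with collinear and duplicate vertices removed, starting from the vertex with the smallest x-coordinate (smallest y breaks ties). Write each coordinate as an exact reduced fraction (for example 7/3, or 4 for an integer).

Clipped polygon: [(1,4) (7,4) (7,16) (5/2,16) (1,7)]

1. After x ≥ 0: [(1,3) (17,2) (10,18) (3,19) (1,7)]
2. After x ≤ 7: [(1,3) (7,21/8) (7,129/7) (3,19) (1,7)]
3. After y ≥ 4: [(1,4) (7,4) (7,129/7) (3,19) (1,7)]
4. After y ≤ 16: [(1,4) (7,4) (7,16) (5/2,16) (1,7)]
5. Canonical ring: [(1,4) (7,4) (7,16) (5/2,16) (1,7)]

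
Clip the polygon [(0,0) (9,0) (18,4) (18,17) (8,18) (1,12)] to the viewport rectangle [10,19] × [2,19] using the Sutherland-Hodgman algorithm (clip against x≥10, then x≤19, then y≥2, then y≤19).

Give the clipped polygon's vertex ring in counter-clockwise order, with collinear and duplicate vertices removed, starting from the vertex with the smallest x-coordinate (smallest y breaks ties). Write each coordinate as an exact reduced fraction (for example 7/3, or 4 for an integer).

1. After x ≥ 10: [(10,4/9) (18,4) (18,17) (10,89/5)]
2. After x ≤ 19: [(10,4/9) (18,4) (18,17) (10,89/5)]
3. After y ≥ 2: [(10,2) (27/2,2) (18,4) (18,17) (10,89/5)]
4. After y ≤ 19: [(10,2) (27/2,2) (18,4) (18,17) (10,89/5)]
5. Canonical ring: [(10,2) (27/2,2) (18,4) (18,17) (10,89/5)]

Clipped polygon: [(10,2) (27/2,2) (18,4) (18,17) (10,89/5)]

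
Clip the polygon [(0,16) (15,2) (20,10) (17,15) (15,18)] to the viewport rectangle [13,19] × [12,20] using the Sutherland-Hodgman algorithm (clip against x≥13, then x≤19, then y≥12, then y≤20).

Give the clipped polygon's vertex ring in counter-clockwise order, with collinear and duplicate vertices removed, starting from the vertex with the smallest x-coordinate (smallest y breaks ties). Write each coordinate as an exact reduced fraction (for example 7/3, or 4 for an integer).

1. After x ≥ 13: [(13,266/15) (13,58/15) (15,2) (20,10) (17,15) (15,18)]
2. After x ≤ 19: [(13,266/15) (13,58/15) (15,2) (19,42/5) (19,35/3) (17,15) (15,18)]
3. After y ≥ 12: [(13,266/15) (13,12) (94/5,12) (17,15) (15,18)]
4. After y ≤ 20: [(13,266/15) (13,12) (94/5,12) (17,15) (15,18)]
5. Canonical ring: [(13,12) (94/5,12) (17,15) (15,18) (13,266/15)]

Clipped polygon: [(13,12) (94/5,12) (17,15) (15,18) (13,266/15)]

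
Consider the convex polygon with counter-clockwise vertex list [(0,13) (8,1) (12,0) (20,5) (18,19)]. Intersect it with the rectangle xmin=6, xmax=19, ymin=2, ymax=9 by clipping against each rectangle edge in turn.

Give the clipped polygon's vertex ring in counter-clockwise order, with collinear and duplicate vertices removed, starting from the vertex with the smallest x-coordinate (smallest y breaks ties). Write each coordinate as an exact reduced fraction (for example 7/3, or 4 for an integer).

1. After x ≥ 6: [(6,15) (6,4) (8,1) (12,0) (20,5) (18,19)]
2. After x ≤ 19: [(6,15) (6,4) (8,1) (12,0) (19,35/8) (19,12) (18,19)]
3. After y ≥ 2: [(6,15) (6,4) (22/3,2) (76/5,2) (19,35/8) (19,12) (18,19)]
4. After y ≤ 9: [(6,9) (6,4) (22/3,2) (76/5,2) (19,35/8) (19,9)]
5. Canonical ring: [(6,4) (22/3,2) (76/5,2) (19,35/8) (19,9) (6,9)]

Clipped polygon: [(6,4) (22/3,2) (76/5,2) (19,35/8) (19,9) (6,9)]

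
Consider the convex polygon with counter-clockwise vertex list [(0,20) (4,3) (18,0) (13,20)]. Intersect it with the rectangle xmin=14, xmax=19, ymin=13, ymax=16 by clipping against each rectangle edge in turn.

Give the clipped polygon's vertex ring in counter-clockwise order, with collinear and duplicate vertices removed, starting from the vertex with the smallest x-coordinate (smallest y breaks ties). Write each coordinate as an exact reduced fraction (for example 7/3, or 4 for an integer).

Clipped polygon: [(14,13) (59/4,13) (14,16)]

1. After x ≥ 14: [(14,6/7) (18,0) (14,16)]
2. After x ≤ 19: [(14,6/7) (18,0) (14,16)]
3. After y ≥ 13: [(14,13) (59/4,13) (14,16)]
4. After y ≤ 16: [(14,13) (59/4,13) (14,16)]
5. Canonical ring: [(14,13) (59/4,13) (14,16)]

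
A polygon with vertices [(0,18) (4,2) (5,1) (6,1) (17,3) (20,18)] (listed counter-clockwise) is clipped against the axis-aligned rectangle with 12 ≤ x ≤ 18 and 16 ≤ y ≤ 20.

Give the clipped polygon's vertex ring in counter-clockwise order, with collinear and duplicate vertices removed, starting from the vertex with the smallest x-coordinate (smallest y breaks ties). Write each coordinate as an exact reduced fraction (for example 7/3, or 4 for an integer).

Clipped polygon: [(12,16) (18,16) (18,18) (12,18)]

1. After x ≥ 12: [(12,18) (12,23/11) (17,3) (20,18)]
2. After x ≤ 18: [(18,18) (12,18) (12,23/11) (17,3) (18,8)]
3. After y ≥ 16: [(18,16) (18,18) (12,18) (12,16)]
4. After y ≤ 20: [(18,16) (18,18) (12,18) (12,16)]
5. Canonical ring: [(12,16) (18,16) (18,18) (12,18)]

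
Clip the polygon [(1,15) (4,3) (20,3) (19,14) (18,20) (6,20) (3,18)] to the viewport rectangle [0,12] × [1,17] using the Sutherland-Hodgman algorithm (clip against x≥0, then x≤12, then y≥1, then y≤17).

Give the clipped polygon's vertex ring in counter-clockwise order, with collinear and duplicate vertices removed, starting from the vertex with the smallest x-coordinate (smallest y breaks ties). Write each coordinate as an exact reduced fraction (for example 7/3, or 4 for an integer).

1. After x ≥ 0: [(1,15) (4,3) (20,3) (19,14) (18,20) (6,20) (3,18)]
2. After x ≤ 12: [(1,15) (4,3) (12,3) (12,20) (6,20) (3,18)]
3. After y ≥ 1: [(1,15) (4,3) (12,3) (12,20) (6,20) (3,18)]
4. After y ≤ 17: [(7/3,17) (1,15) (4,3) (12,3) (12,17)]
5. Canonical ring: [(1,15) (4,3) (12,3) (12,17) (7/3,17)]

Clipped polygon: [(1,15) (4,3) (12,3) (12,17) (7/3,17)]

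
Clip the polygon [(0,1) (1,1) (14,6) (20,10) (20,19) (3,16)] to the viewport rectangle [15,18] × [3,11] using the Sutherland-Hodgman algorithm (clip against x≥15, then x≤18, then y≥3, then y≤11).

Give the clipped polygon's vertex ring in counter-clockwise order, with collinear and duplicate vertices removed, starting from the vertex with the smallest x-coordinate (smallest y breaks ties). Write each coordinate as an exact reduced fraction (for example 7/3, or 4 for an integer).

Clipped polygon: [(15,20/3) (18,26/3) (18,11) (15,11)]

1. After x ≥ 15: [(15,20/3) (20,10) (20,19) (15,308/17)]
2. After x ≤ 18: [(15,20/3) (18,26/3) (18,317/17) (15,308/17)]
3. After y ≥ 3: [(15,20/3) (18,26/3) (18,317/17) (15,308/17)]
4. After y ≤ 11: [(15,11) (15,20/3) (18,26/3) (18,11)]
5. Canonical ring: [(15,20/3) (18,26/3) (18,11) (15,11)]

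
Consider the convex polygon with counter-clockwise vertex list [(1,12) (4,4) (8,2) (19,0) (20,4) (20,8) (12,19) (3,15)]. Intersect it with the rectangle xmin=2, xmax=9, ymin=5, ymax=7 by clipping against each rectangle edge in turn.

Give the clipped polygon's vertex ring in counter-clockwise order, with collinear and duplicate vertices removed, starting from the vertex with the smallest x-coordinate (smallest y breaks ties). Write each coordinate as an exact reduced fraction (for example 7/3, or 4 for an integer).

1. After x ≥ 2: [(2,27/2) (2,28/3) (4,4) (8,2) (19,0) (20,4) (20,8) (12,19) (3,15)]
2. After x ≤ 9: [(2,27/2) (2,28/3) (4,4) (8,2) (9,20/11) (9,53/3) (3,15)]
3. After y ≥ 5: [(2,27/2) (2,28/3) (29/8,5) (9,5) (9,53/3) (3,15)]
4. After y ≤ 7: [(23/8,7) (29/8,5) (9,5) (9,7)]
5. Canonical ring: [(23/8,7) (29/8,5) (9,5) (9,7)]

Clipped polygon: [(23/8,7) (29/8,5) (9,5) (9,7)]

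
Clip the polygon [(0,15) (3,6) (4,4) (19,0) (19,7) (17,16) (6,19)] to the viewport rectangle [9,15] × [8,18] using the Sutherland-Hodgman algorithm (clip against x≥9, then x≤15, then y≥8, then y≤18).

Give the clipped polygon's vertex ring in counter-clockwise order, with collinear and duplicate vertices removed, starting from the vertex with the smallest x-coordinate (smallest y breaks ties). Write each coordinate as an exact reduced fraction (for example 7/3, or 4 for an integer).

Clipped polygon: [(9,8) (15,8) (15,182/11) (29/3,18) (9,18)]

1. After x ≥ 9: [(9,8/3) (19,0) (19,7) (17,16) (9,200/11)]
2. After x ≤ 15: [(9,8/3) (15,16/15) (15,182/11) (9,200/11)]
3. After y ≥ 8: [(9,8) (15,8) (15,182/11) (9,200/11)]
4. After y ≤ 18: [(9,18) (9,8) (15,8) (15,182/11) (29/3,18)]
5. Canonical ring: [(9,8) (15,8) (15,182/11) (29/3,18) (9,18)]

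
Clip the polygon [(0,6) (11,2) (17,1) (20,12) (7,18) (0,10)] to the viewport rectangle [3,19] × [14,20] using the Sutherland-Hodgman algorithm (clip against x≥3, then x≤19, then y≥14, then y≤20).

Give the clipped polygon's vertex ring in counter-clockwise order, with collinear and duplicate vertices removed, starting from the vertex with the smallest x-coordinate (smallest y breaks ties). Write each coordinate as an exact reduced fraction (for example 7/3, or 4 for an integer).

Clipped polygon: [(7/2,14) (47/3,14) (7,18)]

1. After x ≥ 3: [(3,54/11) (11,2) (17,1) (20,12) (7,18) (3,94/7)]
2. After x ≤ 19: [(3,54/11) (11,2) (17,1) (19,25/3) (19,162/13) (7,18) (3,94/7)]
3. After y ≥ 14: [(47/3,14) (7,18) (7/2,14)]
4. After y ≤ 20: [(47/3,14) (7,18) (7/2,14)]
5. Canonical ring: [(7/2,14) (47/3,14) (7,18)]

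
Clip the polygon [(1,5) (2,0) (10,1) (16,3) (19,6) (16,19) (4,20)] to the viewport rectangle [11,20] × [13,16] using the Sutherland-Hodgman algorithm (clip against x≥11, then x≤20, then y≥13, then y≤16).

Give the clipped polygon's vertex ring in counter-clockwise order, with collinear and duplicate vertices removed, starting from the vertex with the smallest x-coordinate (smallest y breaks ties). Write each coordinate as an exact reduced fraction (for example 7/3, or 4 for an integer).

1. After x ≥ 11: [(11,4/3) (16,3) (19,6) (16,19) (11,233/12)]
2. After x ≤ 20: [(11,4/3) (16,3) (19,6) (16,19) (11,233/12)]
3. After y ≥ 13: [(11,13) (226/13,13) (16,19) (11,233/12)]
4. After y ≤ 16: [(11,16) (11,13) (226/13,13) (217/13,16)]
5. Canonical ring: [(11,13) (226/13,13) (217/13,16) (11,16)]

Clipped polygon: [(11,13) (226/13,13) (217/13,16) (11,16)]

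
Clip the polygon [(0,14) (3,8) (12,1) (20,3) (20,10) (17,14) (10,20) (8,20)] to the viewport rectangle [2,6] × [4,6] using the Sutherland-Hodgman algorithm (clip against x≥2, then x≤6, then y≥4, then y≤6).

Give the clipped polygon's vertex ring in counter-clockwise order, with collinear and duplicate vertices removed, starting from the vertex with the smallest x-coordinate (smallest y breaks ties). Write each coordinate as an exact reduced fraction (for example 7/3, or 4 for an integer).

1. After x ≥ 2: [(2,31/2) (2,10) (3,8) (12,1) (20,3) (20,10) (17,14) (10,20) (8,20)]
2. After x ≤ 6: [(6,37/2) (2,31/2) (2,10) (3,8) (6,17/3)]
3. After y ≥ 4: [(6,37/2) (2,31/2) (2,10) (3,8) (6,17/3)]
4. After y ≤ 6: [(6,6) (39/7,6) (6,17/3)]
5. Canonical ring: [(39/7,6) (6,17/3) (6,6)]

Clipped polygon: [(39/7,6) (6,17/3) (6,6)]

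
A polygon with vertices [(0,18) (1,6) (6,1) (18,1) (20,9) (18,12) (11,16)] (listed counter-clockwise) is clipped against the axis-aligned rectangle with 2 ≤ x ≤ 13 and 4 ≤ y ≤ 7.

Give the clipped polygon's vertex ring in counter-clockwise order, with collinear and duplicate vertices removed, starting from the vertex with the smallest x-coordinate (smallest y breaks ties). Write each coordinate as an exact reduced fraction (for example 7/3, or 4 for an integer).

Clipped polygon: [(2,5) (3,4) (13,4) (13,7) (2,7)]

1. After x ≥ 2: [(2,194/11) (2,5) (6,1) (18,1) (20,9) (18,12) (11,16)]
2. After x ≤ 13: [(2,194/11) (2,5) (6,1) (13,1) (13,104/7) (11,16)]
3. After y ≥ 4: [(2,194/11) (2,5) (3,4) (13,4) (13,104/7) (11,16)]
4. After y ≤ 7: [(2,7) (2,5) (3,4) (13,4) (13,7)]
5. Canonical ring: [(2,5) (3,4) (13,4) (13,7) (2,7)]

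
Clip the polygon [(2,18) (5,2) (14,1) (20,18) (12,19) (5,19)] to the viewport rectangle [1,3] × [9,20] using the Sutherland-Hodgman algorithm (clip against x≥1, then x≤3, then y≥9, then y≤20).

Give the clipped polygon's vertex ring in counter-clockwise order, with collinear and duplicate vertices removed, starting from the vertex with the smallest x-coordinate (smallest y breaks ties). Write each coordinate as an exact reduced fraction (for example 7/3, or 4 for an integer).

Clipped polygon: [(2,18) (3,38/3) (3,55/3)]

1. After x ≥ 1: [(2,18) (5,2) (14,1) (20,18) (12,19) (5,19)]
2. After x ≤ 3: [(3,55/3) (2,18) (3,38/3)]
3. After y ≥ 9: [(3,55/3) (2,18) (3,38/3)]
4. After y ≤ 20: [(3,55/3) (2,18) (3,38/3)]
5. Canonical ring: [(2,18) (3,38/3) (3,55/3)]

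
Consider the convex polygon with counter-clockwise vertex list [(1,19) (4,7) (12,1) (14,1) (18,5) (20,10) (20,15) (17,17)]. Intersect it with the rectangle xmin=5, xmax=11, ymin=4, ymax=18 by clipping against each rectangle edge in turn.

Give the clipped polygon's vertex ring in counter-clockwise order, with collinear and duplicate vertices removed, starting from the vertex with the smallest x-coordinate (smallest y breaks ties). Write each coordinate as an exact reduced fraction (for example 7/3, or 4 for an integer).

Clipped polygon: [(5,25/4) (8,4) (11,4) (11,71/4) (9,18) (5,18)]

1. After x ≥ 5: [(5,37/2) (5,25/4) (12,1) (14,1) (18,5) (20,10) (20,15) (17,17)]
2. After x ≤ 11: [(11,71/4) (5,37/2) (5,25/4) (11,7/4)]
3. After y ≥ 4: [(11,4) (11,71/4) (5,37/2) (5,25/4) (8,4)]
4. After y ≤ 18: [(11,4) (11,71/4) (9,18) (5,18) (5,25/4) (8,4)]
5. Canonical ring: [(5,25/4) (8,4) (11,4) (11,71/4) (9,18) (5,18)]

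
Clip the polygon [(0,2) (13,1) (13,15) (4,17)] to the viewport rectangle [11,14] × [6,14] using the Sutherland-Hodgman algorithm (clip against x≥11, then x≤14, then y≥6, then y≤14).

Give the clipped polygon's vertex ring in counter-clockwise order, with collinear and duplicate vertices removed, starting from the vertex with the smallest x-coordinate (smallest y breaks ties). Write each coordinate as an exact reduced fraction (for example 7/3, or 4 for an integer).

Clipped polygon: [(11,6) (13,6) (13,14) (11,14)]

1. After x ≥ 11: [(11,15/13) (13,1) (13,15) (11,139/9)]
2. After x ≤ 14: [(11,15/13) (13,1) (13,15) (11,139/9)]
3. After y ≥ 6: [(11,6) (13,6) (13,15) (11,139/9)]
4. After y ≤ 14: [(11,14) (11,6) (13,6) (13,14)]
5. Canonical ring: [(11,6) (13,6) (13,14) (11,14)]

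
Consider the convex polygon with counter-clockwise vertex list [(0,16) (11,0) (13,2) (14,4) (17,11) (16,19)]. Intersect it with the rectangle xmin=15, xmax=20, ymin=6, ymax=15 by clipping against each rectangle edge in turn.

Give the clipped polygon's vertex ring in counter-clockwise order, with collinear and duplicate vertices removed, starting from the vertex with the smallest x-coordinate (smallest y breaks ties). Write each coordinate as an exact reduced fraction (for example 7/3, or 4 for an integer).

Clipped polygon: [(15,19/3) (17,11) (33/2,15) (15,15)]

1. After x ≥ 15: [(15,301/16) (15,19/3) (17,11) (16,19)]
2. After x ≤ 20: [(15,301/16) (15,19/3) (17,11) (16,19)]
3. After y ≥ 6: [(15,301/16) (15,19/3) (17,11) (16,19)]
4. After y ≤ 15: [(15,15) (15,19/3) (17,11) (33/2,15)]
5. Canonical ring: [(15,19/3) (17,11) (33/2,15) (15,15)]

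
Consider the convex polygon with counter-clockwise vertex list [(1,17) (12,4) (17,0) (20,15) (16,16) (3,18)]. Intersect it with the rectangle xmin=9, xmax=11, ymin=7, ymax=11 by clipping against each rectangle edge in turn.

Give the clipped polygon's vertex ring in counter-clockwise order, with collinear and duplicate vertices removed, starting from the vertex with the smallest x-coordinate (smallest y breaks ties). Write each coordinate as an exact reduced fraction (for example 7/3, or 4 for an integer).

1. After x ≥ 9: [(9,83/11) (12,4) (17,0) (20,15) (16,16) (9,222/13)]
2. After x ≤ 11: [(9,83/11) (11,57/11) (11,218/13) (9,222/13)]
3. After y ≥ 7: [(9,83/11) (123/13,7) (11,7) (11,218/13) (9,222/13)]
4. After y ≤ 11: [(9,11) (9,83/11) (123/13,7) (11,7) (11,11)]
5. Canonical ring: [(9,83/11) (123/13,7) (11,7) (11,11) (9,11)]

Clipped polygon: [(9,83/11) (123/13,7) (11,7) (11,11) (9,11)]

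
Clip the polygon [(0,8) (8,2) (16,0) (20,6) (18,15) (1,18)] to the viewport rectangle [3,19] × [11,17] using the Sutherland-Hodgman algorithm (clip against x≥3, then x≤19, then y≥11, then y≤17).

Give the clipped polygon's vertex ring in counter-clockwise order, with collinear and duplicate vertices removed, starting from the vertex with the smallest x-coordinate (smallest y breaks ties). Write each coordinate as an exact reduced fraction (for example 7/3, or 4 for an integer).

Clipped polygon: [(3,11) (170/9,11) (18,15) (20/3,17) (3,17)]

1. After x ≥ 3: [(3,23/4) (8,2) (16,0) (20,6) (18,15) (3,300/17)]
2. After x ≤ 19: [(3,23/4) (8,2) (16,0) (19,9/2) (19,21/2) (18,15) (3,300/17)]
3. After y ≥ 11: [(3,11) (170/9,11) (18,15) (3,300/17)]
4. After y ≤ 17: [(3,17) (3,11) (170/9,11) (18,15) (20/3,17)]
5. Canonical ring: [(3,11) (170/9,11) (18,15) (20/3,17) (3,17)]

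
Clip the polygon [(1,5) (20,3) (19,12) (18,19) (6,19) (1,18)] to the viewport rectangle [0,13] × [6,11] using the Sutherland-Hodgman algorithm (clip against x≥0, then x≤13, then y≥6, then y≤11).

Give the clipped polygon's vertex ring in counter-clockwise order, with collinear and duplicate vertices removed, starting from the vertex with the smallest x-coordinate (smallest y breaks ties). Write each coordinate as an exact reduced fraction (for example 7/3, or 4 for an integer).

1. After x ≥ 0: [(1,5) (20,3) (19,12) (18,19) (6,19) (1,18)]
2. After x ≤ 13: [(1,5) (13,71/19) (13,19) (6,19) (1,18)]
3. After y ≥ 6: [(1,6) (13,6) (13,19) (6,19) (1,18)]
4. After y ≤ 11: [(1,11) (1,6) (13,6) (13,11)]
5. Canonical ring: [(1,6) (13,6) (13,11) (1,11)]

Clipped polygon: [(1,6) (13,6) (13,11) (1,11)]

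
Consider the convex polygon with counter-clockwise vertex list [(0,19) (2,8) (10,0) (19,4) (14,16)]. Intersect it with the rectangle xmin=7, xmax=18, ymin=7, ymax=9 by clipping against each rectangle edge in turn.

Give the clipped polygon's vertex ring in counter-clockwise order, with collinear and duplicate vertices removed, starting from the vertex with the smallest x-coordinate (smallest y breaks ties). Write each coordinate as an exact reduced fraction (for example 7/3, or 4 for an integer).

1. After x ≥ 7: [(7,35/2) (7,3) (10,0) (19,4) (14,16)]
2. After x ≤ 18: [(7,35/2) (7,3) (10,0) (18,32/9) (18,32/5) (14,16)]
3. After y ≥ 7: [(7,35/2) (7,7) (71/4,7) (14,16)]
4. After y ≤ 9: [(7,9) (7,7) (71/4,7) (203/12,9)]
5. Canonical ring: [(7,7) (71/4,7) (203/12,9) (7,9)]

Clipped polygon: [(7,7) (71/4,7) (203/12,9) (7,9)]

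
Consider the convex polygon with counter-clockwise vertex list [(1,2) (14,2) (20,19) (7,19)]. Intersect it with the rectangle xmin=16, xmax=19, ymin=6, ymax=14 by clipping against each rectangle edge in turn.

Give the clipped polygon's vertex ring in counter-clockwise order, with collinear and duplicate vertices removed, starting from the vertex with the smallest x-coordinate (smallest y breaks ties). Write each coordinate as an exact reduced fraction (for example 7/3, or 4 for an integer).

Clipped polygon: [(16,23/3) (310/17,14) (16,14)]

1. After x ≥ 16: [(16,23/3) (20,19) (16,19)]
2. After x ≤ 19: [(16,23/3) (19,97/6) (19,19) (16,19)]
3. After y ≥ 6: [(16,23/3) (19,97/6) (19,19) (16,19)]
4. After y ≤ 14: [(16,14) (16,23/3) (310/17,14)]
5. Canonical ring: [(16,23/3) (310/17,14) (16,14)]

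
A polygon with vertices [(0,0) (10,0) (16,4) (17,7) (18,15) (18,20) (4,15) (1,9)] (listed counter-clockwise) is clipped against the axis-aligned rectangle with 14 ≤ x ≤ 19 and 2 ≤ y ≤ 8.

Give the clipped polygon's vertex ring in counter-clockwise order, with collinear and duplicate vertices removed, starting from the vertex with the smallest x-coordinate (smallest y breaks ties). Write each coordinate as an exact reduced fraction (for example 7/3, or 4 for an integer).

1. After x ≥ 14: [(14,8/3) (16,4) (17,7) (18,15) (18,20) (14,130/7)]
2. After x ≤ 19: [(14,8/3) (16,4) (17,7) (18,15) (18,20) (14,130/7)]
3. After y ≥ 2: [(14,8/3) (16,4) (17,7) (18,15) (18,20) (14,130/7)]
4. After y ≤ 8: [(14,8) (14,8/3) (16,4) (17,7) (137/8,8)]
5. Canonical ring: [(14,8/3) (16,4) (17,7) (137/8,8) (14,8)]

Clipped polygon: [(14,8/3) (16,4) (17,7) (137/8,8) (14,8)]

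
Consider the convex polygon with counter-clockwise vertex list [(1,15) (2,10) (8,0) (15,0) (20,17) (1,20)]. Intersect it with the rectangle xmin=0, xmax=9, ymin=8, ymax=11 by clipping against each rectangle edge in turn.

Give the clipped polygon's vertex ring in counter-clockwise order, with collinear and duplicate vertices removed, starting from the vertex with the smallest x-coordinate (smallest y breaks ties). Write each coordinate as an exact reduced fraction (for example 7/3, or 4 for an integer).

Clipped polygon: [(9/5,11) (2,10) (16/5,8) (9,8) (9,11)]

1. After x ≥ 0: [(1,15) (2,10) (8,0) (15,0) (20,17) (1,20)]
2. After x ≤ 9: [(1,15) (2,10) (8,0) (9,0) (9,356/19) (1,20)]
3. After y ≥ 8: [(1,15) (2,10) (16/5,8) (9,8) (9,356/19) (1,20)]
4. After y ≤ 11: [(9/5,11) (2,10) (16/5,8) (9,8) (9,11)]
5. Canonical ring: [(9/5,11) (2,10) (16/5,8) (9,8) (9,11)]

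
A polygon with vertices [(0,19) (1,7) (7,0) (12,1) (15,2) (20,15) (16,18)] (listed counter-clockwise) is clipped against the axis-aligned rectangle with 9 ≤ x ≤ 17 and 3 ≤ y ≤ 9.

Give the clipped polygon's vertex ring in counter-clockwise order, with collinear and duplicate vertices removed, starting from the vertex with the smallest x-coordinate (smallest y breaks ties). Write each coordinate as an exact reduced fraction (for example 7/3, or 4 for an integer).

1. After x ≥ 9: [(9,295/16) (9,2/5) (12,1) (15,2) (20,15) (16,18)]
2. After x ≤ 17: [(9,295/16) (9,2/5) (12,1) (15,2) (17,36/5) (17,69/4) (16,18)]
3. After y ≥ 3: [(9,295/16) (9,3) (200/13,3) (17,36/5) (17,69/4) (16,18)]
4. After y ≤ 9: [(9,9) (9,3) (200/13,3) (17,36/5) (17,9)]
5. Canonical ring: [(9,3) (200/13,3) (17,36/5) (17,9) (9,9)]

Clipped polygon: [(9,3) (200/13,3) (17,36/5) (17,9) (9,9)]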